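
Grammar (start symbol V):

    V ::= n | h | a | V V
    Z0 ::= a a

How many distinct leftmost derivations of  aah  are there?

2

Parse trees for aah:
  [V [V a] [V [V a] [V h]]]
  [V [V [V a] [V a]] [V h]]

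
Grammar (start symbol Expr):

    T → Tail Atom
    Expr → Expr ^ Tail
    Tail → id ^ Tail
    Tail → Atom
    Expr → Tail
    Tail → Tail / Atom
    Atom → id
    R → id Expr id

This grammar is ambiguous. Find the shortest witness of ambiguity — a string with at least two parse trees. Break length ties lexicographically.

length 1: no string has ≥2 trees
length 3: id ^ id has 2 parse trees

Two derivations of id ^ id:
  Expr ⇒ Expr ^ Tail ⇒ Tail ^ Tail ⇒ Atom ^ Tail ⇒ id ^ Tail ⇒ id ^ Atom ⇒ id ^ id
  Expr ⇒ Tail ⇒ id ^ Tail ⇒ id ^ Atom ⇒ id ^ id

id ^ id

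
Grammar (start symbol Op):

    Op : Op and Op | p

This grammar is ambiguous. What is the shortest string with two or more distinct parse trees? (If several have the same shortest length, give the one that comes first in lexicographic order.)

p and p and p

length 1: no string has ≥2 trees
length 3: no string has ≥2 trees
length 5: p and p and p has 2 parse trees

Two derivations of p and p and p:
  Op ⇒ Op and Op ⇒ Op and Op and Op ⇒ p and Op and Op ⇒ p and p and Op ⇒ p and p and p
  Op ⇒ Op and Op ⇒ p and Op ⇒ p and Op and Op ⇒ p and p and Op ⇒ p and p and p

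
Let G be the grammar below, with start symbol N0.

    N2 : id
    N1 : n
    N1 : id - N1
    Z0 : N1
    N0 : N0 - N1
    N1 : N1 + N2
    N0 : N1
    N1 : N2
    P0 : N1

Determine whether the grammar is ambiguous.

Witness: id - id

Derivation 1: N0 ⇒ N0 - N1 ⇒ N1 - N1 ⇒ N2 - N1 ⇒ id - N1 ⇒ id - N2 ⇒ id - id
Derivation 2: N0 ⇒ N1 ⇒ id - N1 ⇒ id - N2 ⇒ id - id

Two distinct leftmost derivations for the same string.

Ambiguous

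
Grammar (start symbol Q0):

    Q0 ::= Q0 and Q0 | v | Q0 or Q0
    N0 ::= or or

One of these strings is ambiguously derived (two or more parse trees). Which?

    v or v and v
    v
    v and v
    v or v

v or v and v: 2 trees
v: 1 tree
v and v: 1 tree
v or v: 1 tree

v or v and v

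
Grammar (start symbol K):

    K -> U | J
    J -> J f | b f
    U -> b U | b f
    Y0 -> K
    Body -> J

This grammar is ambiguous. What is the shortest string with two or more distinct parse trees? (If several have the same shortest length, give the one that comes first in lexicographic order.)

b f

length 2: b f has 2 parse trees

Two derivations of b f:
  K ⇒ U ⇒ b f
  K ⇒ J ⇒ b f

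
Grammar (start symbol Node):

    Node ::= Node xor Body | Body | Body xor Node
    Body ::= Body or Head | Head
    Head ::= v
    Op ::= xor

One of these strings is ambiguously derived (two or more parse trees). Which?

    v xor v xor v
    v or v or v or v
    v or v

v xor v xor v

v xor v xor v: 4 trees
v or v or v or v: 1 tree
v or v: 1 tree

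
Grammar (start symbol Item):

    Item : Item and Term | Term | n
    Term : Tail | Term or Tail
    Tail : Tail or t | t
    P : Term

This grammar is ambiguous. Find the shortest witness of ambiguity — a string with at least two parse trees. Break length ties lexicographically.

length 1: no string has ≥2 trees
length 3: t or t has 2 parse trees

Two derivations of t or t:
  Item ⇒ Term ⇒ Tail ⇒ Tail or t ⇒ t or t
  Item ⇒ Term ⇒ Term or Tail ⇒ Tail or Tail ⇒ t or Tail ⇒ t or t

t or t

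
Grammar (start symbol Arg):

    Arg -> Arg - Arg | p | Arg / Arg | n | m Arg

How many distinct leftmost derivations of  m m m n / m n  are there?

4

Parse trees for m m m n / m n:
  [Arg [Arg m [Arg m [Arg m [Arg n]]]] / [Arg m [Arg n]]]
  [Arg m [Arg [Arg m [Arg m [Arg n]]] / [Arg m [Arg n]]]]
  [Arg m [Arg m [Arg [Arg m [Arg n]] / [Arg m [Arg n]]]]]
  [Arg m [Arg m [Arg m [Arg [Arg n] / [Arg m [Arg n]]]]]]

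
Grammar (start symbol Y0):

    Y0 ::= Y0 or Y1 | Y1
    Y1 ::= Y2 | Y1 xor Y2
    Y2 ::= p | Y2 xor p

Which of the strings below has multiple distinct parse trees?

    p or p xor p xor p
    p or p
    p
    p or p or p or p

p or p xor p xor p: 4 trees
p or p: 1 tree
p: 1 tree
p or p or p or p: 1 tree

p or p xor p xor p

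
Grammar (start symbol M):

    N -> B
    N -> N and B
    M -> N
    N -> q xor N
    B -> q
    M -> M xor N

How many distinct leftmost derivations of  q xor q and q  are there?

Parse trees for q xor q and q:
  [M [N [N q xor [N [B q]]] and [B q]]]
  [M [N q xor [N [N [B q]] and [B q]]]]
  [M [M [N [B q]]] xor [N [N [B q]] and [B q]]]

3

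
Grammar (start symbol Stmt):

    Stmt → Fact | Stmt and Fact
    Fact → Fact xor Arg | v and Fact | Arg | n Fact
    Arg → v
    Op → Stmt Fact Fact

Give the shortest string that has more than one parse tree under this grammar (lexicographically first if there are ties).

length 1: no string has ≥2 trees
length 2: no string has ≥2 trees
length 3: v and v has 2 parse trees

Two derivations of v and v:
  Stmt ⇒ Fact ⇒ v and Fact ⇒ v and Arg ⇒ v and v
  Stmt ⇒ Stmt and Fact ⇒ Fact and Fact ⇒ Arg and Fact ⇒ v and Fact ⇒ v and Arg ⇒ v and v

v and v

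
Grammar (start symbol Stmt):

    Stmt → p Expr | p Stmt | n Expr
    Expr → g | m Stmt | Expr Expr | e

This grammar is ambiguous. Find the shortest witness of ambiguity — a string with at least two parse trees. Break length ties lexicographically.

n e e e

length 2: no string has ≥2 trees
length 3: no string has ≥2 trees
length 4: n e e e has 2 parse trees

Two derivations of n e e e:
  Stmt ⇒ n Expr ⇒ n Expr Expr ⇒ n Expr Expr Expr ⇒ n e Expr Expr ⇒ n e e Expr ⇒ n e e e
  Stmt ⇒ n Expr ⇒ n Expr Expr ⇒ n e Expr ⇒ n e Expr Expr ⇒ n e e Expr ⇒ n e e e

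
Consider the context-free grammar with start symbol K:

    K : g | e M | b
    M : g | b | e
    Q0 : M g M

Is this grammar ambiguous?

Only K, M are reachable from K; ignoring the rest: The reachable rules are right-linear with at most one rule per (nonterminal, next-terminal) pair. Each input token forces the next rule, so parsing is deterministic.

Unambiguous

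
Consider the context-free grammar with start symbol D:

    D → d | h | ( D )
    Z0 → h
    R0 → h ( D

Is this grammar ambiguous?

Unambiguous

Only D is reachable from D; ignoring the rest: Each string is a nest of matched brackets around a single atom. An opening bracket forces the recursive rule; an atom forces the base rule.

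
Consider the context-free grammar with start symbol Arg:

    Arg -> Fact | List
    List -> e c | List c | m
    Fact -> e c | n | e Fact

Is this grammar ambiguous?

Witness: e c

Derivation 1: Arg ⇒ Fact ⇒ e c
Derivation 2: Arg ⇒ List ⇒ e c

Two distinct leftmost derivations for the same string.

Ambiguous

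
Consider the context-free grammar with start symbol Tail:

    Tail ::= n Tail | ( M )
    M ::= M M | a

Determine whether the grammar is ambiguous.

Witness: ( a a a )

Derivation 1: Tail ⇒ ( M ) ⇒ ( M M ) ⇒ ( M M M ) ⇒ ( a M M ) ⇒ ( a a M ) ⇒ ( a a a )
Derivation 2: Tail ⇒ ( M ) ⇒ ( M M ) ⇒ ( a M ) ⇒ ( a M M ) ⇒ ( a a M ) ⇒ ( a a a )

Two distinct leftmost derivations for the same string.

Ambiguous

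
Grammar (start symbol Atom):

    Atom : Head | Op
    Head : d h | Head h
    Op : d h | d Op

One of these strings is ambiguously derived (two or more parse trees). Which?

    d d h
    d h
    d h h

d d h: 1 tree
d h: 2 trees
d h h: 1 tree

d h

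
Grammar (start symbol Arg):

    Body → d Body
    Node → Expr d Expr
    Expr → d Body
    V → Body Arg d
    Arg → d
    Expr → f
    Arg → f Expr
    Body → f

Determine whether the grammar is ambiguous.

(V, Node are unreachable from Arg, so their rules don't affect L(Arg).) Each reachable nonterminal has at most one production per leading terminal, and all productions are right-linear; the derivation is determined token-by-token.

Unambiguous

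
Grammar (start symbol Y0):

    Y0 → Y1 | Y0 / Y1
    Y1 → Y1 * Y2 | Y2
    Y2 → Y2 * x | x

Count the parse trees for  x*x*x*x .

Parse trees for x*x*x*x:
  [Y0 [Y1 [Y1 [Y2 x]] * [Y2 [Y2 [Y2 x] * x] * x]]]
  [Y0 [Y1 [Y1 [Y1 [Y2 x]] * [Y2 x]] * [Y2 [Y2 x] * x]]]
  [Y0 [Y1 [Y1 [Y2 [Y2 x] * x]] * [Y2 [Y2 x] * x]]]
  [Y0 [Y1 [Y1 [Y1 [Y2 x]] * [Y2 [Y2 x] * x]] * [Y2 x]]]
  [Y0 [Y1 [Y1 [Y1 [Y1 [Y2 x]] * [Y2 x]] * [Y2 x]] * [Y2 x]]]
  [Y0 [Y1 [Y1 [Y1 [Y2 [Y2 x] * x]] * [Y2 x]] * [Y2 x]]]
  [Y0 [Y1 [Y1 [Y2 [Y2 [Y2 x] * x] * x]] * [Y2 x]]]
  [Y0 [Y1 [Y2 [Y2 [Y2 [Y2 x] * x] * x] * x]]]

8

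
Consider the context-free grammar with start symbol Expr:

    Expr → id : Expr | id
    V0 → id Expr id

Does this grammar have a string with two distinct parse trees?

Unambiguous

Only Expr is reachable from Expr; ignoring the rest: The reachable grammar is A → atom sep A | atom. Each atom is followed by either the separator (recurse) or end-of-string (stop) — no choice point.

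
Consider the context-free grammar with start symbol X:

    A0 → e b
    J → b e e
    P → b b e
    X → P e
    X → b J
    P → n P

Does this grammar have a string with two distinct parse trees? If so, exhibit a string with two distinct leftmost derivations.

Witness: b b e e

Derivation 1: X ⇒ P e ⇒ b b e e
Derivation 2: X ⇒ b J ⇒ b b e e

Two distinct leftmost derivations for the same string.

Ambiguous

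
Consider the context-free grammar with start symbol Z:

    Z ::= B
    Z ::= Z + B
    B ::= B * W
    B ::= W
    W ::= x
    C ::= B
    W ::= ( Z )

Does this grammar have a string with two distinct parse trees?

(C is unreachable from Z, so its rules don't affect L(Z).) The grammar is stratified — Z handles '+' (left-recursive), B handles '*', W atoms. Each operator has a fixed associativity and precedence level, so every string has one parse.

Unambiguous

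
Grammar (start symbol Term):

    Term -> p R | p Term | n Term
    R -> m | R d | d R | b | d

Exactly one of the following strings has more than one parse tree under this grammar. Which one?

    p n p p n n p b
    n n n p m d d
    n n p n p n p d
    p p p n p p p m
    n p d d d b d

p n p p n n p b: 1 tree
n n n p m d d: 1 tree
n n p n p n p d: 1 tree
p p p n p p p m: 1 tree
n p d d d b d: 4 trees

n p d d d b d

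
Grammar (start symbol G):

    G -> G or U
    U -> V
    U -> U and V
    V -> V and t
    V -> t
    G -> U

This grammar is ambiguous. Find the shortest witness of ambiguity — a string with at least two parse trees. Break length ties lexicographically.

length 1: no string has ≥2 trees
length 3: t and t has 2 parse trees

Two derivations of t and t:
  G ⇒ U ⇒ V ⇒ V and t ⇒ t and t
  G ⇒ U ⇒ U and V ⇒ V and V ⇒ t and V ⇒ t and t

t and t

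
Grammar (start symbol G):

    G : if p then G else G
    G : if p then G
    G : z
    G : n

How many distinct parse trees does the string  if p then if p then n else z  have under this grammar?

2

Parse trees for if p then if p then n else z:
  [G if p then [G if p then [G n]] else [G z]]
  [G if p then [G if p then [G n] else [G z]]]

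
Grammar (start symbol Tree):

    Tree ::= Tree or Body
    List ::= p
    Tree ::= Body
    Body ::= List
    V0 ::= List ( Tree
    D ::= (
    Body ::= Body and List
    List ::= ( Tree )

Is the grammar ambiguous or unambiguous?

Unambiguous

(D, V0 are unreachable from Tree, so their rules don't affect L(Tree).) This is a standard precedence ladder (Tree over Body over List), with each level left-recursive on its own operator ('or' at Tree, 'and' at Body). That structure is LR(1), hence unambiguous.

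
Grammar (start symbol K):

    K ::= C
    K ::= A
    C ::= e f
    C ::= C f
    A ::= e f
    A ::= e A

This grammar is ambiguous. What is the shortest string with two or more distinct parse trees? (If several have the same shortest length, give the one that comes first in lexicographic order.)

length 2: e f has 2 parse trees

Two derivations of e f:
  K ⇒ C ⇒ e f
  K ⇒ A ⇒ e f

e f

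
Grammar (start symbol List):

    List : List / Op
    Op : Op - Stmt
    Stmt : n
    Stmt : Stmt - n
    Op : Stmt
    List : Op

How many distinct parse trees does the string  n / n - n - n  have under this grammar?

4

Parse trees for n / n - n - n:
  [List [List [Op [Stmt n]]] / [Op [Op [Stmt n]] - [Stmt [Stmt n] - n]]]
  [List [List [Op [Stmt n]]] / [Op [Op [Op [Stmt n]] - [Stmt n]] - [Stmt n]]]
  [List [List [Op [Stmt n]]] / [Op [Op [Stmt [Stmt n] - n]] - [Stmt n]]]
  [List [List [Op [Stmt n]]] / [Op [Stmt [Stmt [Stmt n] - n] - n]]]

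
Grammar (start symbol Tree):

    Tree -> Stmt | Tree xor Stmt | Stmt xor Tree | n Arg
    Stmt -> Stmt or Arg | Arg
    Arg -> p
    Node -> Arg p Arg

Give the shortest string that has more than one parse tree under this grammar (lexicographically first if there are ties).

p xor p

length 1: no string has ≥2 trees
length 2: no string has ≥2 trees
length 3: p xor p has 2 parse trees

Two derivations of p xor p:
  Tree ⇒ Tree xor Stmt ⇒ Stmt xor Stmt ⇒ Arg xor Stmt ⇒ p xor Stmt ⇒ p xor Arg ⇒ p xor p
  Tree ⇒ Stmt xor Tree ⇒ Arg xor Tree ⇒ p xor Tree ⇒ p xor Stmt ⇒ p xor Arg ⇒ p xor p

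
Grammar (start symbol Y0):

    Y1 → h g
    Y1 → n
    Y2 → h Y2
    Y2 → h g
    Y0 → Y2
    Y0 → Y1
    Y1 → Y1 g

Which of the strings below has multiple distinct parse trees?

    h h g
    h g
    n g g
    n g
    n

h g

h h g: 1 tree
h g: 2 trees
n g g: 1 tree
n g: 1 tree
n: 1 tree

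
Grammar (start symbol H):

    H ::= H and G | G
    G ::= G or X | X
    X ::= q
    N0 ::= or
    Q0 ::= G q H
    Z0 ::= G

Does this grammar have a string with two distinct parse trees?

(N0, Q0, Z0 are unreachable from H, so their rules don't affect L(H).) H → H and G | G  ;  G → G or X | X  — a left-associative chain with X at the bottom. Each string factors uniquely by precedence.

Unambiguous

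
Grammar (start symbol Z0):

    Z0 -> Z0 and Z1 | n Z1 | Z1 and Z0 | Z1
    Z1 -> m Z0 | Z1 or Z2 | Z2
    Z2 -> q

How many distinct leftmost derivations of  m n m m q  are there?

Parse trees for m n m m q:
  [Z0 [Z1 m [Z0 n [Z1 m [Z0 [Z1 m [Z0 [Z1 [Z2 q]]]]]]]]]

1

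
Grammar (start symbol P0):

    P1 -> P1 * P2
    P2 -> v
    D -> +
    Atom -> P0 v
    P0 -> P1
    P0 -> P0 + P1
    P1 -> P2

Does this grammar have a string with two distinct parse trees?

Unambiguous

(D, Atom are unreachable from P0, so their rules don't affect L(P0).) P0 → P0 + P1 | P1  ;  P1 → P1 * P2 | P2  — a left-associative chain with P2 at the bottom. Each string factors uniquely by precedence.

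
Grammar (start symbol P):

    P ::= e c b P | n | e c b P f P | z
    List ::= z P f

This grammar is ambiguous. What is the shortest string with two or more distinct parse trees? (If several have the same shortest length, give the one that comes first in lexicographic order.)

length 1: no string has ≥2 trees
length 4: no string has ≥2 trees
length 6: no string has ≥2 trees
length 7: no string has ≥2 trees
length 9: e c b e c b n f n has 2 parse trees

Two derivations of e c b e c b n f n:
  P ⇒ e c b P ⇒ e c b e c b P f P ⇒ e c b e c b n f P ⇒ e c b e c b n f n
  P ⇒ e c b P f P ⇒ e c b e c b P f P ⇒ e c b e c b n f P ⇒ e c b e c b n f n

e c b e c b n f n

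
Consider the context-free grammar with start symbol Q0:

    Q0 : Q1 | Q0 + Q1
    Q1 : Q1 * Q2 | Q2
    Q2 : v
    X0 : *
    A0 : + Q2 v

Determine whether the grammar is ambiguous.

Unambiguous

Only Q0, Q1, Q2 are reachable from Q0; ignoring the rest: Q0 → Q0 + Q1 | Q1  ;  Q1 → Q1 * Q2 | Q2  — a left-associative chain with Q2 at the bottom. Each string factors uniquely by precedence.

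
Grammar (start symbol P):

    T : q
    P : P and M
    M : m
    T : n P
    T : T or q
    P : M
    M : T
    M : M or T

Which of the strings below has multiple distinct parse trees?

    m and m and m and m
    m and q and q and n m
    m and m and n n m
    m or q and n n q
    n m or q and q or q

m and m and m and m: 1 tree
m and q and q and n m: 1 tree
m and m and n n m: 1 tree
m or q and n n q: 1 tree
n m or q and q or q: 10 trees

n m or q and q or q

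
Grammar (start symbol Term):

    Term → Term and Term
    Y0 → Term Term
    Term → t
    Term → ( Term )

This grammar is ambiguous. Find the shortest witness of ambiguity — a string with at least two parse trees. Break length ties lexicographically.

t and t and t

length 1: no string has ≥2 trees
length 3: no string has ≥2 trees
length 5: t and t and t has 2 parse trees

Two derivations of t and t and t:
  Term ⇒ Term and Term ⇒ Term and Term and Term ⇒ t and Term and Term ⇒ t and t and Term ⇒ t and t and t
  Term ⇒ Term and Term ⇒ t and Term ⇒ t and Term and Term ⇒ t and t and Term ⇒ t and t and t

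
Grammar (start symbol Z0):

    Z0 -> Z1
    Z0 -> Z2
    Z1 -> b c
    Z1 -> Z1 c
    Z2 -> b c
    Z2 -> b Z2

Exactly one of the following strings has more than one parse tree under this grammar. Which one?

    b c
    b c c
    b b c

b c: 2 trees
b c c: 1 tree
b b c: 1 tree

b c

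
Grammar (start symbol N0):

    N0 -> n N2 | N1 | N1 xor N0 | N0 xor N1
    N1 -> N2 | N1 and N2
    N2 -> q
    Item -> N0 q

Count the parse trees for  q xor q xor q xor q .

8

Parse trees for q xor q xor q xor q:
  [N0 [N1 [N2 q]] xor [N0 [N1 [N2 q]] xor [N0 [N1 [N2 q]] xor [N0 [N1 [N2 q]]]]]]
  [N0 [N1 [N2 q]] xor [N0 [N1 [N2 q]] xor [N0 [N0 [N1 [N2 q]]] xor [N1 [N2 q]]]]]
  [N0 [N1 [N2 q]] xor [N0 [N0 [N1 [N2 q]] xor [N0 [N1 [N2 q]]]] xor [N1 [N2 q]]]]
  [N0 [N1 [N2 q]] xor [N0 [N0 [N0 [N1 [N2 q]]] xor [N1 [N2 q]]] xor [N1 [N2 q]]]]
  [N0 [N0 [N1 [N2 q]] xor [N0 [N1 [N2 q]] xor [N0 [N1 [N2 q]]]]] xor [N1 [N2 q]]]
  [N0 [N0 [N1 [N2 q]] xor [N0 [N0 [N1 [N2 q]]] xor [N1 [N2 q]]]] xor [N1 [N2 q]]]
  [N0 [N0 [N0 [N1 [N2 q]] xor [N0 [N1 [N2 q]]]] xor [N1 [N2 q]]] xor [N1 [N2 q]]]
  [N0 [N0 [N0 [N0 [N1 [N2 q]]] xor [N1 [N2 q]]] xor [N1 [N2 q]]] xor [N1 [N2 q]]]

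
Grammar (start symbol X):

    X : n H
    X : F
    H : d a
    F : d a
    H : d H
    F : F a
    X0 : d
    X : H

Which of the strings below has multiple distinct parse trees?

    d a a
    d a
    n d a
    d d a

d a

d a a: 1 tree
d a: 2 trees
n d a: 1 tree
d d a: 1 tree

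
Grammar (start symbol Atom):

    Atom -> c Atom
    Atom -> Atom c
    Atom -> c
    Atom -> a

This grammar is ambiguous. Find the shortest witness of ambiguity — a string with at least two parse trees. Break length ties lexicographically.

c c

length 1: no string has ≥2 trees
length 2: c c has 2 parse trees

Two derivations of c c:
  Atom ⇒ c Atom ⇒ c c
  Atom ⇒ Atom c ⇒ c c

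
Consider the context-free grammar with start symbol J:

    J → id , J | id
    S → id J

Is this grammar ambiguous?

Unambiguous

Only J is reachable from J; ignoring the rest: Right-recursive list with a separator: after each atom, whether the separator follows determines the rule. One parse per string.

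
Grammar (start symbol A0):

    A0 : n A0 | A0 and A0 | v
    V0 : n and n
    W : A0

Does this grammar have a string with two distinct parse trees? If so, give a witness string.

Ambiguous

Witness: n v and v

Derivation 1: A0 ⇒ n A0 ⇒ n A0 and A0 ⇒ n v and A0 ⇒ n v and v
Derivation 2: A0 ⇒ A0 and A0 ⇒ n A0 and A0 ⇒ n v and A0 ⇒ n v and v

Two distinct leftmost derivations for the same string.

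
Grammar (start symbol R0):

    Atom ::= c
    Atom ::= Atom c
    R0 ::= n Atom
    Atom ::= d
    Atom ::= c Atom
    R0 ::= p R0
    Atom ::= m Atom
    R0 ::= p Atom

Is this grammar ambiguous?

Ambiguous

Witness: n c c

Derivation 1: R0 ⇒ n Atom ⇒ n Atom c ⇒ n c c
Derivation 2: R0 ⇒ n Atom ⇒ n c Atom ⇒ n c c

Two distinct leftmost derivations for the same string.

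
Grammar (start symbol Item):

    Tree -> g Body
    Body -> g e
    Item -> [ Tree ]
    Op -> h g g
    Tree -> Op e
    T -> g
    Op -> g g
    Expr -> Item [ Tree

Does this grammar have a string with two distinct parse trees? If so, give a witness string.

Witness: [ g g e ]

Derivation 1: Item ⇒ [ Tree ] ⇒ [ g Body ] ⇒ [ g g e ]
Derivation 2: Item ⇒ [ Tree ] ⇒ [ Op e ] ⇒ [ g g e ]

Two distinct leftmost derivations for the same string.

Ambiguous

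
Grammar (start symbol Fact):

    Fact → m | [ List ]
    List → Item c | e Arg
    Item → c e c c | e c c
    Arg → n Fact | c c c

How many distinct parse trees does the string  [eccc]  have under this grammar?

Parse trees for [eccc]:
  [Fact [ [List [Item e c c] c] ]]
  [Fact [ [List e [Arg c c c]] ]]

2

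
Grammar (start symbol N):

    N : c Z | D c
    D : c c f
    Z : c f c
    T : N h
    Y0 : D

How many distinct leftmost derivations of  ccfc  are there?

2

Parse trees for ccfc:
  [N c [Z c f c]]
  [N [D c c f] c]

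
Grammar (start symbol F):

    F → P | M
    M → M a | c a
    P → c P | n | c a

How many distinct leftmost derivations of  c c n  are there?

1

Parse trees for c c n:
  [F [P c [P c [P n]]]]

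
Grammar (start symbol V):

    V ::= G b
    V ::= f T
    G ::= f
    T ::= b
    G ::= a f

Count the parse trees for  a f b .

1

Parse trees for a f b:
  [V [G a f] b]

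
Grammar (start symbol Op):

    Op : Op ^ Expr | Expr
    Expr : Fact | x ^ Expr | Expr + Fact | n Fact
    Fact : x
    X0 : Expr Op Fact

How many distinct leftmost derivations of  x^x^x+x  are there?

Parse trees for x^x^x+x:
  [Op [Op [Expr [Fact x]]] ^ [Expr x ^ [Expr [Expr [Fact x]] + [Fact x]]]]
  [Op [Op [Expr [Fact x]]] ^ [Expr [Expr x ^ [Expr [Fact x]]] + [Fact x]]]
  [Op [Op [Op [Expr [Fact x]]] ^ [Expr [Fact x]]] ^ [Expr [Expr [Fact x]] + [Fact x]]]
  [Op [Op [Expr x ^ [Expr [Fact x]]]] ^ [Expr [Expr [Fact x]] + [Fact x]]]
  [Op [Expr x ^ [Expr x ^ [Expr [Expr [Fact x]] + [Fact x]]]]]
  [Op [Expr x ^ [Expr [Expr x ^ [Expr [Fact x]]] + [Fact x]]]]
  [Op [Expr [Expr x ^ [Expr x ^ [Expr [Fact x]]]] + [Fact x]]]

7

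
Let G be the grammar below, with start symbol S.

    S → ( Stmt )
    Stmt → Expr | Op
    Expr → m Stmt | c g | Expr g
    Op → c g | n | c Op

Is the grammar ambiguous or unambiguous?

Ambiguous

Witness: ( c g )

Derivation 1: S ⇒ ( Stmt ) ⇒ ( Expr ) ⇒ ( c g )
Derivation 2: S ⇒ ( Stmt ) ⇒ ( Op ) ⇒ ( c g )

Two distinct leftmost derivations for the same string.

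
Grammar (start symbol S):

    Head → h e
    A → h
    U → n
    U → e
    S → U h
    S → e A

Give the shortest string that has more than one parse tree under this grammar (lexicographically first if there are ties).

e h

length 2: e h has 2 parse trees

Two derivations of e h:
  S ⇒ U h ⇒ e h
  S ⇒ e A ⇒ e h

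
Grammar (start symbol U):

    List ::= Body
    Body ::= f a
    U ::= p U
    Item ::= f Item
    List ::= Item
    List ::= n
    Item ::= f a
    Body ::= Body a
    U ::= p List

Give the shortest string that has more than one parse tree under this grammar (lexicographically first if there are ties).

length 2: no string has ≥2 trees
length 3: p f a has 2 parse trees

Two derivations of p f a:
  U ⇒ p List ⇒ p Body ⇒ p f a
  U ⇒ p List ⇒ p Item ⇒ p f a

p f a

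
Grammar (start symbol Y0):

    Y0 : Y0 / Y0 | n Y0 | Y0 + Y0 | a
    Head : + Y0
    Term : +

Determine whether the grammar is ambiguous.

Witness: n a + a

Derivation 1: Y0 ⇒ n Y0 ⇒ n Y0 + Y0 ⇒ n a + Y0 ⇒ n a + a
Derivation 2: Y0 ⇒ Y0 + Y0 ⇒ n Y0 + Y0 ⇒ n a + Y0 ⇒ n a + a

Two distinct leftmost derivations for the same string.

Ambiguous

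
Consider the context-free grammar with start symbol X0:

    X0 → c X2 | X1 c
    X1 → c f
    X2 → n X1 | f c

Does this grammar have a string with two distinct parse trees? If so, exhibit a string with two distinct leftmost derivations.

Witness: c f c

Derivation 1: X0 ⇒ c X2 ⇒ c f c
Derivation 2: X0 ⇒ X1 c ⇒ c f c

Two distinct leftmost derivations for the same string.

Ambiguous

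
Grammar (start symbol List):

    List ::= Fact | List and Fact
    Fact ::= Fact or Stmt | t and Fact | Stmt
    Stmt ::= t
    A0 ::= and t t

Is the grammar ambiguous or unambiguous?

Ambiguous

Witness: t and t

Derivation 1: List ⇒ Fact ⇒ t and Fact ⇒ t and Stmt ⇒ t and t
Derivation 2: List ⇒ List and Fact ⇒ Fact and Fact ⇒ Stmt and Fact ⇒ t and Fact ⇒ t and Stmt ⇒ t and t

Two distinct leftmost derivations for the same string.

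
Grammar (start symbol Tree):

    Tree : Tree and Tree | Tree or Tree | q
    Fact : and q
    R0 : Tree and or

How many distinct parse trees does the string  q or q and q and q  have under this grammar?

Parse trees for q or q and q and q:
  [Tree [Tree [Tree q] or [Tree q]] and [Tree [Tree q] and [Tree q]]]
  [Tree [Tree [Tree [Tree q] or [Tree q]] and [Tree q]] and [Tree q]]
  [Tree [Tree [Tree q] or [Tree [Tree q] and [Tree q]]] and [Tree q]]
  [Tree [Tree q] or [Tree [Tree q] and [Tree [Tree q] and [Tree q]]]]
  [Tree [Tree q] or [Tree [Tree [Tree q] and [Tree q]] and [Tree q]]]

5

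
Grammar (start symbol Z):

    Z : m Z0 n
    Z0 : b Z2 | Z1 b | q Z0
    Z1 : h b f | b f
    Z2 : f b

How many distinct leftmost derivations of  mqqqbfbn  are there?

2

Parse trees for mqqqbfbn:
  [Z m [Z0 q [Z0 q [Z0 q [Z0 b [Z2 f b]]]]] n]
  [Z m [Z0 q [Z0 q [Z0 q [Z0 [Z1 b f] b]]]] n]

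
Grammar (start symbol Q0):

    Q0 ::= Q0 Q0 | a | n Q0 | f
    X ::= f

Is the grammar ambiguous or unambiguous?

Witness: a a a

Derivation 1: Q0 ⇒ Q0 Q0 ⇒ Q0 Q0 Q0 ⇒ a Q0 Q0 ⇒ a a Q0 ⇒ a a a
Derivation 2: Q0 ⇒ Q0 Q0 ⇒ a Q0 ⇒ a Q0 Q0 ⇒ a a Q0 ⇒ a a a

Two distinct leftmost derivations for the same string.

Ambiguous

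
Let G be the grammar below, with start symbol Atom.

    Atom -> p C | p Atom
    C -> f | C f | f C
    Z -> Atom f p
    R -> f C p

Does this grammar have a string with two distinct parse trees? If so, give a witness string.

Witness: p f f

Derivation 1: Atom ⇒ p C ⇒ p C f ⇒ p f f
Derivation 2: Atom ⇒ p C ⇒ p f C ⇒ p f f

Two distinct leftmost derivations for the same string.

Ambiguous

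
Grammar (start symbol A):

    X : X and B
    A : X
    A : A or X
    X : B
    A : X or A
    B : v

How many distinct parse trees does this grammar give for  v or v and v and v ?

Parse trees for v or v and v and v:
  [A [A [X [B v]]] or [X [X [X [B v]] and [B v]] and [B v]]]
  [A [X [B v]] or [A [X [X [X [B v]] and [B v]] and [B v]]]]

2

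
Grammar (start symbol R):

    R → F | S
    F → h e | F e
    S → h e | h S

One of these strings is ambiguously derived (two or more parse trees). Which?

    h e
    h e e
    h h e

h e: 2 trees
h e e: 1 tree
h h e: 1 tree

h e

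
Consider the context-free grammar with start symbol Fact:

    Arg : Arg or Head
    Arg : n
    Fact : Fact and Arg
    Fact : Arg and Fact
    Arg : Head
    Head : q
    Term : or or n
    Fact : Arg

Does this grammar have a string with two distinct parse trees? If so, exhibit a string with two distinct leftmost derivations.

Witness: n and n

Derivation 1: Fact ⇒ Fact and Arg ⇒ Arg and Arg ⇒ n and Arg ⇒ n and n
Derivation 2: Fact ⇒ Arg and Fact ⇒ n and Fact ⇒ n and Arg ⇒ n and n

Two distinct leftmost derivations for the same string.

Ambiguous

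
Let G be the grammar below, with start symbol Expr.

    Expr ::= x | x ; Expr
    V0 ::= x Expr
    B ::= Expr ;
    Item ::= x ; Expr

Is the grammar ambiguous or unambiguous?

(V0, B, Item are unreachable from Expr, so their rules don't affect L(Expr).) Right-recursive list with a separator: after each atom, whether the separator follows determines the rule. One parse per string.

Unambiguous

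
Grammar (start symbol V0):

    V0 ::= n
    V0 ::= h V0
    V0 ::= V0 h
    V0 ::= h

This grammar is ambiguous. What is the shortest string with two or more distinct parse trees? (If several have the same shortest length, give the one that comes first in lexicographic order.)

h h

length 1: no string has ≥2 trees
length 2: h h has 2 parse trees

Two derivations of h h:
  V0 ⇒ h V0 ⇒ h h
  V0 ⇒ V0 h ⇒ h h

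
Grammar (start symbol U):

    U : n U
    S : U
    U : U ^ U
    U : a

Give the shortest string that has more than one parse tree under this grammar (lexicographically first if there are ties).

n a ^ a

length 1: no string has ≥2 trees
length 2: no string has ≥2 trees
length 3: no string has ≥2 trees
length 4: n a ^ a has 2 parse trees

Two derivations of n a ^ a:
  U ⇒ n U ⇒ n U ^ U ⇒ n a ^ U ⇒ n a ^ a
  U ⇒ U ^ U ⇒ n U ^ U ⇒ n a ^ U ⇒ n a ^ a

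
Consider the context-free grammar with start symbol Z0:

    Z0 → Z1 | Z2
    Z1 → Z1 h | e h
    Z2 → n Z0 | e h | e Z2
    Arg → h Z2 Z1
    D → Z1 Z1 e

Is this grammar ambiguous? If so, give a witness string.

Ambiguous

Witness: e h

Derivation 1: Z0 ⇒ Z1 ⇒ e h
Derivation 2: Z0 ⇒ Z2 ⇒ e h

Two distinct leftmost derivations for the same string.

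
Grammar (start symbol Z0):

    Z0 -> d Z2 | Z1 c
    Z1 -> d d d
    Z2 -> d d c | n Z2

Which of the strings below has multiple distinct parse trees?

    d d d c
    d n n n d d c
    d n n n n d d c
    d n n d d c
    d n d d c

d d d c

d d d c: 2 trees
d n n n d d c: 1 tree
d n n n n d d c: 1 tree
d n n d d c: 1 tree
d n d d c: 1 tree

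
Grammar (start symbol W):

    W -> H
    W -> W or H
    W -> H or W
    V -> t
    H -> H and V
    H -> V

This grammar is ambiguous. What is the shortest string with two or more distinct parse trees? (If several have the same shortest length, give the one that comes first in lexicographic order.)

t or t

length 1: no string has ≥2 trees
length 3: t or t has 2 parse trees

Two derivations of t or t:
  W ⇒ W or H ⇒ H or H ⇒ V or H ⇒ t or H ⇒ t or V ⇒ t or t
  W ⇒ H or W ⇒ V or W ⇒ t or W ⇒ t or H ⇒ t or V ⇒ t or t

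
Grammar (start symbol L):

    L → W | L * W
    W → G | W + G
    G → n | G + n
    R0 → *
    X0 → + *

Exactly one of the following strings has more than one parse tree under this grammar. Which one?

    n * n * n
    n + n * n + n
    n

n * n * n: 1 tree
n + n * n + n: 4 trees
n: 1 tree

n + n * n + n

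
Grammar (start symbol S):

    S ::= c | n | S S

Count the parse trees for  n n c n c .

Parse trees for n n c n c (showing first 6 of 14):
  [S [S n] [S [S n] [S [S c] [S [S n] [S c]]]]]
  [S [S n] [S [S n] [S [S [S c] [S n]] [S c]]]]
  [S [S n] [S [S [S n] [S c]] [S [S n] [S c]]]]
  [S [S n] [S [S [S n] [S [S c] [S n]]] [S c]]]
  [S [S n] [S [S [S [S n] [S c]] [S n]] [S c]]]
  [S [S [S n] [S n]] [S [S c] [S [S n] [S c]]]]

14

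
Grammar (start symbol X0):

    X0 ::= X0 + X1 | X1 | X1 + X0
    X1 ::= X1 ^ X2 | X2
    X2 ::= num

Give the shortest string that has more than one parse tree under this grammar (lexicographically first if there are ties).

num + num

length 1: no string has ≥2 trees
length 3: num + num has 2 parse trees

Two derivations of num + num:
  X0 ⇒ X0 + X1 ⇒ X1 + X1 ⇒ X2 + X1 ⇒ num + X1 ⇒ num + X2 ⇒ num + num
  X0 ⇒ X1 + X0 ⇒ X2 + X0 ⇒ num + X0 ⇒ num + X1 ⇒ num + X2 ⇒ num + num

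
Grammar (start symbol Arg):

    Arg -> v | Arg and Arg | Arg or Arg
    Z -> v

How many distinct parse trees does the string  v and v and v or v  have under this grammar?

5

Parse trees for v and v and v or v:
  [Arg [Arg v] and [Arg [Arg v] and [Arg [Arg v] or [Arg v]]]]
  [Arg [Arg v] and [Arg [Arg [Arg v] and [Arg v]] or [Arg v]]]
  [Arg [Arg [Arg v] and [Arg v]] and [Arg [Arg v] or [Arg v]]]
  [Arg [Arg [Arg v] and [Arg [Arg v] and [Arg v]]] or [Arg v]]
  [Arg [Arg [Arg [Arg v] and [Arg v]] and [Arg v]] or [Arg v]]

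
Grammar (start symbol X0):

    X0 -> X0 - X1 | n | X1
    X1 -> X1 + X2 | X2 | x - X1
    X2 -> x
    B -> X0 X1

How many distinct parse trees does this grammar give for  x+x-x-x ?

2

Parse trees for x+x-x-x:
  [X0 [X0 [X1 [X1 [X2 x]] + [X2 x]]] - [X1 x - [X1 [X2 x]]]]
  [X0 [X0 [X0 [X1 [X1 [X2 x]] + [X2 x]]] - [X1 [X2 x]]] - [X1 [X2 x]]]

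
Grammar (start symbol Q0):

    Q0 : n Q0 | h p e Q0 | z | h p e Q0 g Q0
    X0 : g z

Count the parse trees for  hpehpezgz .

Parse trees for hpehpezgz:
  [Q0 h p e [Q0 h p e [Q0 z] g [Q0 z]]]
  [Q0 h p e [Q0 h p e [Q0 z]] g [Q0 z]]

2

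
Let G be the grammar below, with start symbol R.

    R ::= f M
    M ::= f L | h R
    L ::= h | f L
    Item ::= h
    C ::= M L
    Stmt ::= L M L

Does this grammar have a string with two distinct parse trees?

Unambiguous

(Item, C, Stmt are unreachable from R, so their rules don't affect L(R).) Each reachable nonterminal has at most one production per leading terminal, and all productions are right-linear; the derivation is determined token-by-token.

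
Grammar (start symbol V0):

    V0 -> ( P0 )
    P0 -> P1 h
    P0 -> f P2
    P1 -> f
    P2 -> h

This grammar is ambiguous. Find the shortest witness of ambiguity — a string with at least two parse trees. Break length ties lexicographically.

( f h )

length 4: ( f h ) has 2 parse trees

Two derivations of ( f h ):
  V0 ⇒ ( P0 ) ⇒ ( P1 h ) ⇒ ( f h )
  V0 ⇒ ( P0 ) ⇒ ( f P2 ) ⇒ ( f h )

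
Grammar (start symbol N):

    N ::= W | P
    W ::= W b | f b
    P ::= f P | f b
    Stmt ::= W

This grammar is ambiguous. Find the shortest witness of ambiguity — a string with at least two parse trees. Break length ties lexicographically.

f b

length 2: f b has 2 parse trees

Two derivations of f b:
  N ⇒ W ⇒ f b
  N ⇒ P ⇒ f b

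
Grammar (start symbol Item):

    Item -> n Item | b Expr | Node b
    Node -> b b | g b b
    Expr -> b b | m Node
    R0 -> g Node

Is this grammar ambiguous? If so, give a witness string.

Witness: b b b

Derivation 1: Item ⇒ b Expr ⇒ b b b
Derivation 2: Item ⇒ Node b ⇒ b b b

Two distinct leftmost derivations for the same string.

Ambiguous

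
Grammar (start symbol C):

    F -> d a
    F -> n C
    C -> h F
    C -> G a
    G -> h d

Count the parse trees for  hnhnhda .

2

Parse trees for hnhnhda:
  [C h [F n [C h [F n [C h [F d a]]]]]]
  [C h [F n [C h [F n [C [G h d] a]]]]]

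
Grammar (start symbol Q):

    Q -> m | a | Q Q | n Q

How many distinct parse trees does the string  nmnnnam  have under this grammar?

11

Parse trees for nmnnnam (showing first 6 of 11):
  [Q [Q n [Q m]] [Q [Q n [Q n [Q n [Q a]]]] [Q m]]]
  [Q [Q n [Q m]] [Q n [Q [Q n [Q n [Q a]]] [Q m]]]]
  [Q [Q n [Q m]] [Q n [Q n [Q [Q n [Q a]] [Q m]]]]]
  [Q [Q n [Q m]] [Q n [Q n [Q n [Q [Q a] [Q m]]]]]]
  [Q [Q [Q n [Q m]] [Q n [Q n [Q n [Q a]]]]] [Q m]]
  [Q [Q n [Q [Q m] [Q n [Q n [Q n [Q a]]]]]] [Q m]]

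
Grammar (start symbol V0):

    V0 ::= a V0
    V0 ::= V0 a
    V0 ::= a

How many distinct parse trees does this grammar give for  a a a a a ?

Parse trees for a a a a a (showing first 6 of 16):
  [V0 a [V0 a [V0 a [V0 a [V0 a]]]]]
  [V0 a [V0 a [V0 a [V0 [V0 a] a]]]]
  [V0 a [V0 a [V0 [V0 a [V0 a]] a]]]
  [V0 a [V0 a [V0 [V0 [V0 a] a] a]]]
  [V0 a [V0 [V0 a [V0 a [V0 a]]] a]]
  [V0 a [V0 [V0 a [V0 [V0 a] a]] a]]

16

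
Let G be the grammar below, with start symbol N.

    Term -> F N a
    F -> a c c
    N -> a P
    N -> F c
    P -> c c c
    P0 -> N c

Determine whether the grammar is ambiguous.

Witness: a c c c

Derivation 1: N ⇒ a P ⇒ a c c c
Derivation 2: N ⇒ F c ⇒ a c c c

Two distinct leftmost derivations for the same string.

Ambiguous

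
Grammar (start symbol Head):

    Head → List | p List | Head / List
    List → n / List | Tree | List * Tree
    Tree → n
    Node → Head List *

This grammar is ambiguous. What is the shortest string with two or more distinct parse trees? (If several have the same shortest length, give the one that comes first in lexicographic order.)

length 1: no string has ≥2 trees
length 2: no string has ≥2 trees
length 3: n / n has 2 parse trees

Two derivations of n / n:
  Head ⇒ List ⇒ n / List ⇒ n / Tree ⇒ n / n
  Head ⇒ Head / List ⇒ List / List ⇒ Tree / List ⇒ n / List ⇒ n / Tree ⇒ n / n

n / n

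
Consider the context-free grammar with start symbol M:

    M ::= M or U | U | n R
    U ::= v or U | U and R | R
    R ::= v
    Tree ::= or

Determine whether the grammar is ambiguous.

Ambiguous

Witness: v or v

Derivation 1: M ⇒ M or U ⇒ U or U ⇒ R or U ⇒ v or U ⇒ v or R ⇒ v or v
Derivation 2: M ⇒ U ⇒ v or U ⇒ v or R ⇒ v or v

Two distinct leftmost derivations for the same string.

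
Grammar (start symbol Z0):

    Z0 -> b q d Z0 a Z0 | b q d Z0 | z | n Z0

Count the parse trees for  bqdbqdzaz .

Parse trees for bqdbqdzaz:
  [Z0 b q d [Z0 b q d [Z0 z]] a [Z0 z]]
  [Z0 b q d [Z0 b q d [Z0 z] a [Z0 z]]]

2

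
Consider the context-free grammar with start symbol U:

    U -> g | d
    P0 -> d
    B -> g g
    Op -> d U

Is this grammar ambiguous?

(P0, B, Op are unreachable from U, so their rules don't affect L(U).) Each reachable nonterminal has at most one production per leading terminal, and all productions are right-linear; the derivation is determined token-by-token.

Unambiguous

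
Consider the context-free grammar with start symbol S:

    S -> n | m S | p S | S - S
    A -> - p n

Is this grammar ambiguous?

Ambiguous

Witness: m n - n

Derivation 1: S ⇒ m S ⇒ m S - S ⇒ m n - S ⇒ m n - n
Derivation 2: S ⇒ S - S ⇒ m S - S ⇒ m n - S ⇒ m n - n

Two distinct leftmost derivations for the same string.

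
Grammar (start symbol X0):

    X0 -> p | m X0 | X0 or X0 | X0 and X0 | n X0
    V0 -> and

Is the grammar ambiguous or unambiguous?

Ambiguous

Witness: m p and p

Derivation 1: X0 ⇒ m X0 ⇒ m X0 and X0 ⇒ m p and X0 ⇒ m p and p
Derivation 2: X0 ⇒ X0 and X0 ⇒ m X0 and X0 ⇒ m p and X0 ⇒ m p and p

Two distinct leftmost derivations for the same string.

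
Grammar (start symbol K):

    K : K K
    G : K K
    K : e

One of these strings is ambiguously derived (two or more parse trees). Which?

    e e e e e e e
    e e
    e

e e e e e e e

e e e e e e e: 132 trees
e e: 1 tree
e: 1 tree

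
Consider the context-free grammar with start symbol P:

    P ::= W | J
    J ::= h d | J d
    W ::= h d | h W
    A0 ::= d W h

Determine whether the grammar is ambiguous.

Ambiguous

Witness: h d

Derivation 1: P ⇒ W ⇒ h d
Derivation 2: P ⇒ J ⇒ h d

Two distinct leftmost derivations for the same string.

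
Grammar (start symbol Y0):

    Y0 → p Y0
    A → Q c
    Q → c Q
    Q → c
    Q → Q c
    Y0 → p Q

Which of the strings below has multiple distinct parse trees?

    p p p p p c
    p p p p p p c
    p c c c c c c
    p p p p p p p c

p p p p p c: 1 tree
p p p p p p c: 1 tree
p c c c c c c: 32 trees
p p p p p p p c: 1 tree

p c c c c c c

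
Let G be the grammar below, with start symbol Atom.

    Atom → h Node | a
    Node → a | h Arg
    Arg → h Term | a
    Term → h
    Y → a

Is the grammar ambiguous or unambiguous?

Only Atom, Node, Arg, Term are reachable from Atom; ignoring the rest: Each reachable nonterminal has at most one production per leading terminal, and all productions are right-linear; the derivation is determined token-by-token.

Unambiguous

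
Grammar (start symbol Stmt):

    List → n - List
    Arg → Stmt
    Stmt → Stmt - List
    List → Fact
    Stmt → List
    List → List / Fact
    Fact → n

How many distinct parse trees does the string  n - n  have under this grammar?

Parse trees for n - n:
  [Stmt [Stmt [List [Fact n]]] - [List [Fact n]]]
  [Stmt [List n - [List [Fact n]]]]

2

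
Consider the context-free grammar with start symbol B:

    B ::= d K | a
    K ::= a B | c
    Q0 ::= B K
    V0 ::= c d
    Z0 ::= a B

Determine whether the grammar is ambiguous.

Only B, K are reachable from B; ignoring the rest: Restricted to the reachable nonterminals, every rule has the form A → t or A → t B, and no two rules for the same A share a first terminal. The grammar encodes a DFA — one run per string.

Unambiguous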